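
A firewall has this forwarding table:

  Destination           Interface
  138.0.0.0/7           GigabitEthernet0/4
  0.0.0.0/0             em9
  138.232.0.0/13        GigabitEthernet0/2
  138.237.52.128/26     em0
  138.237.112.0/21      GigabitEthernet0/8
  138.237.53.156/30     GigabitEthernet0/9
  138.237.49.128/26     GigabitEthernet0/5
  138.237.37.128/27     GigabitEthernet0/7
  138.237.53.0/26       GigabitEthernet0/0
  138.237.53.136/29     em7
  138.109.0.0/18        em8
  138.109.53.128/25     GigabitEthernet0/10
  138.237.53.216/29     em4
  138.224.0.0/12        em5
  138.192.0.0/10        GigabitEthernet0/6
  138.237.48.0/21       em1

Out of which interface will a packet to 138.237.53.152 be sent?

em1

Routes whose prefix contains 138.237.53.152:
  0.0.0.0/0 (default, matches everything) -> em9
  138.0.0.0/7 (138.0.0.0 - 139.255.255.255) -> GigabitEthernet0/4
  138.192.0.0/10 (138.192.0.0 - 138.255.255.255) -> GigabitEthernet0/6
  138.224.0.0/12 (138.224.0.0 - 138.239.255.255) -> em5
  138.232.0.0/13 (138.232.0.0 - 138.239.255.255) -> GigabitEthernet0/2
  138.237.48.0/21 (138.237.48.0 - 138.237.55.255) -> em1
More-specific entries that do NOT match:
  138.237.53.156/30 (138.237.53.156 - 138.237.53.159) does not contain 138.237.53.152
  138.237.53.136/29 (138.237.53.136 - 138.237.53.143) does not contain 138.237.53.152
  138.237.53.216/29 (138.237.53.216 - 138.237.53.223) does not contain 138.237.53.152
  138.237.37.128/27 (138.237.37.128 - 138.237.37.159) does not contain 138.237.53.152
  138.237.52.128/26 (138.237.52.128 - 138.237.52.191) does not contain 138.237.53.152
  138.237.49.128/26 (138.237.49.128 - 138.237.49.191) does not contain 138.237.53.152
  138.237.53.0/26 (138.237.53.0 - 138.237.53.63) does not contain 138.237.53.152
  138.109.53.128/25 (138.109.53.128 - 138.109.53.255) does not contain 138.237.53.152
Longest matching prefix is /21 -> interface em1.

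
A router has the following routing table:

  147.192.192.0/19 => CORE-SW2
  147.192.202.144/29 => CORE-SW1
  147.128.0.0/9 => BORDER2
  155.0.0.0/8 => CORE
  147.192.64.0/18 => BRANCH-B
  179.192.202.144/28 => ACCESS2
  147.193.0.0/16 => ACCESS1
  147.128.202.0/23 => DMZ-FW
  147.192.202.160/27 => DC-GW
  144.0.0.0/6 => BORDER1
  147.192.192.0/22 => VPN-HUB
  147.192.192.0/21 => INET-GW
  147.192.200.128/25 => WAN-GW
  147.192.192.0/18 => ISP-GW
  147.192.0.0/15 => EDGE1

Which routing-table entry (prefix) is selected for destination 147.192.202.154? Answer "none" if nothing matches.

147.192.192.0/19

Entries matching 147.192.202.154:
  144.0.0.0/6 (144.0.0.0 - 147.255.255.255)
  147.128.0.0/9 (147.128.0.0 - 147.255.255.255)
  147.192.0.0/15 (147.192.0.0 - 147.193.255.255)
  147.192.192.0/18 (147.192.192.0 - 147.192.255.255)
  147.192.192.0/19 (147.192.192.0 - 147.192.223.255)
Most specific is 147.192.192.0/19.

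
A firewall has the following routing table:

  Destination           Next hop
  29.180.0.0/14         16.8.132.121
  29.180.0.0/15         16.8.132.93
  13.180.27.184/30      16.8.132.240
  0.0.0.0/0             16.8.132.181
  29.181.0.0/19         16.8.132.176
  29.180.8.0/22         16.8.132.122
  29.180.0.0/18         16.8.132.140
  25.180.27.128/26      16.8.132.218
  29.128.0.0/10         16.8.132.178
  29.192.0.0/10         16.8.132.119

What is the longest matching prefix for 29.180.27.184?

Entries matching 29.180.27.184:
  0.0.0.0/0 (default, matches everything)
  29.128.0.0/10 (29.128.0.0 - 29.191.255.255)
  29.180.0.0/14 (29.180.0.0 - 29.183.255.255)
  29.180.0.0/15 (29.180.0.0 - 29.181.255.255)
  29.180.0.0/18 (29.180.0.0 - 29.180.63.255)
Most specific is 29.180.0.0/18.

29.180.0.0/18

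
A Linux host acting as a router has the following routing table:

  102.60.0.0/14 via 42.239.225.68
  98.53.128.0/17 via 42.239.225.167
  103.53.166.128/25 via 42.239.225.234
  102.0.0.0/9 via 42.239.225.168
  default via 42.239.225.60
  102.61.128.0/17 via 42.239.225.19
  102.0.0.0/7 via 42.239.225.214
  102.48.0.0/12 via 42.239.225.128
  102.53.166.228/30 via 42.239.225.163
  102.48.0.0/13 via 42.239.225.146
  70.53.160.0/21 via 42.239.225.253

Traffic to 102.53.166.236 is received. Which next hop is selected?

42.239.225.146

Routes whose prefix contains 102.53.166.236:
  0.0.0.0/0 (default, matches everything) -> 42.239.225.60
  102.0.0.0/7 (102.0.0.0 - 103.255.255.255) -> 42.239.225.214
  102.0.0.0/9 (102.0.0.0 - 102.127.255.255) -> 42.239.225.168
  102.48.0.0/12 (102.48.0.0 - 102.63.255.255) -> 42.239.225.128
  102.48.0.0/13 (102.48.0.0 - 102.55.255.255) -> 42.239.225.146
More-specific entries that do NOT match:
  102.53.166.228/30 (102.53.166.228 - 102.53.166.231) does not contain 102.53.166.236
  103.53.166.128/25 (103.53.166.128 - 103.53.166.255) does not contain 102.53.166.236
  70.53.160.0/21 (70.53.160.0 - 70.53.167.255) does not contain 102.53.166.236
  98.53.128.0/17 (98.53.128.0 - 98.53.255.255) does not contain 102.53.166.236
  102.61.128.0/17 (102.61.128.0 - 102.61.255.255) does not contain 102.53.166.236
  102.60.0.0/14 (102.60.0.0 - 102.63.255.255) does not contain 102.53.166.236
Longest matching prefix is /13 -> next hop 42.239.225.146.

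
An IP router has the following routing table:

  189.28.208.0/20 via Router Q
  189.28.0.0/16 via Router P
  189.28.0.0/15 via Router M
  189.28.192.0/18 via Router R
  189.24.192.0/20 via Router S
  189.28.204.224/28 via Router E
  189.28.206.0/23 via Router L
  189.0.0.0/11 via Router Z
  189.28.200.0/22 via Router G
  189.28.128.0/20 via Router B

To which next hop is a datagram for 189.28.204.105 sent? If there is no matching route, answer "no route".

Routes whose prefix contains 189.28.204.105:
  189.0.0.0/11 (189.0.0.0 - 189.31.255.255) -> Router Z
  189.28.0.0/15 (189.28.0.0 - 189.29.255.255) -> Router M
  189.28.0.0/16 (189.28.0.0 - 189.28.255.255) -> Router P
  189.28.192.0/18 (189.28.192.0 - 189.28.255.255) -> Router R
More-specific entries that do NOT match:
  189.28.204.224/28 (189.28.204.224 - 189.28.204.239) does not contain 189.28.204.105
  189.28.206.0/23 (189.28.206.0 - 189.28.207.255) does not contain 189.28.204.105
  189.28.200.0/22 (189.28.200.0 - 189.28.203.255) does not contain 189.28.204.105
  189.28.208.0/20 (189.28.208.0 - 189.28.223.255) does not contain 189.28.204.105
  189.24.192.0/20 (189.24.192.0 - 189.24.207.255) does not contain 189.28.204.105
  189.28.128.0/20 (189.28.128.0 - 189.28.143.255) does not contain 189.28.204.105
Longest matching prefix is /18 -> next hop Router R.

Router R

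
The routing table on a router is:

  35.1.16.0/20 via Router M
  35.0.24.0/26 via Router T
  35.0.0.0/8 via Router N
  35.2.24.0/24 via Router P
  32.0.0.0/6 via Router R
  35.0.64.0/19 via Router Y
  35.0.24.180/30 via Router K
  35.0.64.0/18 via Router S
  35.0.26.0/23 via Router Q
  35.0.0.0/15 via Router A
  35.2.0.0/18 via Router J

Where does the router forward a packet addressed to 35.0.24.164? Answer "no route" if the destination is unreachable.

Routes whose prefix contains 35.0.24.164:
  32.0.0.0/6 (32.0.0.0 - 35.255.255.255) -> Router R
  35.0.0.0/8 (35.0.0.0 - 35.255.255.255) -> Router N
  35.0.0.0/15 (35.0.0.0 - 35.1.255.255) -> Router A
More-specific entries that do NOT match:
  35.0.24.180/30 (35.0.24.180 - 35.0.24.183) does not contain 35.0.24.164
  35.0.24.0/26 (35.0.24.0 - 35.0.24.63) does not contain 35.0.24.164
  35.2.24.0/24 (35.2.24.0 - 35.2.24.255) does not contain 35.0.24.164
  35.0.26.0/23 (35.0.26.0 - 35.0.27.255) does not contain 35.0.24.164
  35.1.16.0/20 (35.1.16.0 - 35.1.31.255) does not contain 35.0.24.164
  35.0.64.0/19 (35.0.64.0 - 35.0.95.255) does not contain 35.0.24.164
  35.0.64.0/18 (35.0.64.0 - 35.0.127.255) does not contain 35.0.24.164
  35.2.0.0/18 (35.2.0.0 - 35.2.63.255) does not contain 35.0.24.164
Longest matching prefix is /15 -> next hop Router A.

Router A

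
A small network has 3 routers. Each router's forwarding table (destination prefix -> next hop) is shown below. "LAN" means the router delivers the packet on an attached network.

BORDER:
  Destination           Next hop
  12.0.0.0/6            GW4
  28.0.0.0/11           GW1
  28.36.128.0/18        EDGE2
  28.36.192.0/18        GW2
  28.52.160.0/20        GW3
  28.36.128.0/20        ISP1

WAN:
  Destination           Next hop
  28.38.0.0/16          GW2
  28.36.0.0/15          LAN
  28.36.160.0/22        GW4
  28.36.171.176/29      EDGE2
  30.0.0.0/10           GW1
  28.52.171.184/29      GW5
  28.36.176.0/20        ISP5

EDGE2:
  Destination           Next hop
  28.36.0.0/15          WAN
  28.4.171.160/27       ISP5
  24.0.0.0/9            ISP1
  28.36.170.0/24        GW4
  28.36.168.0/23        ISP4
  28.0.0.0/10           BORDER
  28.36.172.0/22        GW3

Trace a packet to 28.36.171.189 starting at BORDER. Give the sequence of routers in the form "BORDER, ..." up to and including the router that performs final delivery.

BORDER, EDGE2, WAN

At BORDER: longest match for 28.36.171.189 is 28.36.128.0/18 -> EDGE2
At EDGE2: longest match for 28.36.171.189 is 28.36.0.0/15 -> WAN
At WAN: longest match for 28.36.171.189 is 28.36.0.0/15 -> LAN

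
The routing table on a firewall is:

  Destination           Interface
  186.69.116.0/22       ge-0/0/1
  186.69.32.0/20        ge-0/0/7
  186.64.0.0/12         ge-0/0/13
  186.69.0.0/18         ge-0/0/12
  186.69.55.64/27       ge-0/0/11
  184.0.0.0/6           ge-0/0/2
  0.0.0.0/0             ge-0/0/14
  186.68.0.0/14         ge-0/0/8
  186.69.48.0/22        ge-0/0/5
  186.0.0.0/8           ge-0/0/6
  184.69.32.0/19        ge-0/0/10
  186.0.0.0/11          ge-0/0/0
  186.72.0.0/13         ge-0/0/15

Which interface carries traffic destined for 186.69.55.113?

Routes whose prefix contains 186.69.55.113:
  0.0.0.0/0 (default, matches everything) -> ge-0/0/14
  184.0.0.0/6 (184.0.0.0 - 187.255.255.255) -> ge-0/0/2
  186.0.0.0/8 (186.0.0.0 - 186.255.255.255) -> ge-0/0/6
  186.64.0.0/12 (186.64.0.0 - 186.79.255.255) -> ge-0/0/13
  186.68.0.0/14 (186.68.0.0 - 186.71.255.255) -> ge-0/0/8
  186.69.0.0/18 (186.69.0.0 - 186.69.63.255) -> ge-0/0/12
More-specific entries that do NOT match:
  186.69.55.64/27 (186.69.55.64 - 186.69.55.95) does not contain 186.69.55.113
  186.69.116.0/22 (186.69.116.0 - 186.69.119.255) does not contain 186.69.55.113
  186.69.48.0/22 (186.69.48.0 - 186.69.51.255) does not contain 186.69.55.113
  186.69.32.0/20 (186.69.32.0 - 186.69.47.255) does not contain 186.69.55.113
  184.69.32.0/19 (184.69.32.0 - 184.69.63.255) does not contain 186.69.55.113
Longest matching prefix is /18 -> interface ge-0/0/12.

ge-0/0/12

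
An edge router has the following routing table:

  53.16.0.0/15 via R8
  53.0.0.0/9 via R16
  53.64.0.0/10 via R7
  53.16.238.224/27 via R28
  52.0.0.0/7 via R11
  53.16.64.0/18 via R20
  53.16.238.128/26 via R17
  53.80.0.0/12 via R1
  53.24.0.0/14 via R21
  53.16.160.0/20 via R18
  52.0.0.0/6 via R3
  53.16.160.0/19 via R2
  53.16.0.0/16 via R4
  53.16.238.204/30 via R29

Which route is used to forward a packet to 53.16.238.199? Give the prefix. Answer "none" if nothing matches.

53.16.0.0/16

Entries matching 53.16.238.199:
  52.0.0.0/6 (52.0.0.0 - 55.255.255.255)
  52.0.0.0/7 (52.0.0.0 - 53.255.255.255)
  53.0.0.0/9 (53.0.0.0 - 53.127.255.255)
  53.16.0.0/15 (53.16.0.0 - 53.17.255.255)
  53.16.0.0/16 (53.16.0.0 - 53.16.255.255)
Most specific is 53.16.0.0/16.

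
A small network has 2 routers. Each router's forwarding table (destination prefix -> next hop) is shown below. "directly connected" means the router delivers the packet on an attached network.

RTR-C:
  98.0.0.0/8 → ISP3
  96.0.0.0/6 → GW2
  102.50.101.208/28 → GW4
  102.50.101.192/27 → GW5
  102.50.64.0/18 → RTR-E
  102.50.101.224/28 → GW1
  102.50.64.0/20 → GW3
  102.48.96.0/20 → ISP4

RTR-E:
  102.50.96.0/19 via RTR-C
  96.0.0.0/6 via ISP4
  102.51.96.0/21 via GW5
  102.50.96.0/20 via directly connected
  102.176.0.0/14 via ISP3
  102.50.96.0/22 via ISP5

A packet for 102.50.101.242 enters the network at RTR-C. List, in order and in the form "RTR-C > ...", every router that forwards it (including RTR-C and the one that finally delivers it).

RTR-C > RTR-E

At RTR-C: longest match for 102.50.101.242 is 102.50.64.0/18 -> RTR-E
At RTR-E: longest match for 102.50.101.242 is 102.50.96.0/20 -> directly connected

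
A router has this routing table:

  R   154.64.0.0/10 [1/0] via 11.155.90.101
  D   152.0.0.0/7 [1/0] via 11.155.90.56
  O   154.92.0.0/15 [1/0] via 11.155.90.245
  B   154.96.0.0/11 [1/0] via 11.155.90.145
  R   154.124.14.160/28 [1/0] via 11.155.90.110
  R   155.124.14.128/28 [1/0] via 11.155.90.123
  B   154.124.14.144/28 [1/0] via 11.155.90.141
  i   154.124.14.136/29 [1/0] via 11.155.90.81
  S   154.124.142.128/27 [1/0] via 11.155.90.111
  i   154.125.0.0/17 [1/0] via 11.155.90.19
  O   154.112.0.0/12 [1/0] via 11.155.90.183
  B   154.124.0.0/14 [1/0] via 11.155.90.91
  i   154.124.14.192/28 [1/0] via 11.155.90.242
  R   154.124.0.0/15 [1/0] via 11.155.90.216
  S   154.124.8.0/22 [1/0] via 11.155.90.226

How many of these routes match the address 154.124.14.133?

5

Prefixes containing 154.124.14.133:
  154.64.0.0/10 (154.64.0.0 - 154.127.255.255)
  154.96.0.0/11 (154.96.0.0 - 154.127.255.255)
  154.112.0.0/12 (154.112.0.0 - 154.127.255.255)
  154.124.0.0/14 (154.124.0.0 - 154.127.255.255)
  154.124.0.0/15 (154.124.0.0 - 154.125.255.255)
Total matching entries: 5.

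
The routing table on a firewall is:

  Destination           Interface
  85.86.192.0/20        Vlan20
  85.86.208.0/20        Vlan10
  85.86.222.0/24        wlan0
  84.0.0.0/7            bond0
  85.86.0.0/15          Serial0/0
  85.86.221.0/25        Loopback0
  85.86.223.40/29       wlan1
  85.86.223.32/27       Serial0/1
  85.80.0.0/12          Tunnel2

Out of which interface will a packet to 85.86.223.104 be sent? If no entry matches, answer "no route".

Vlan10

Routes whose prefix contains 85.86.223.104:
  84.0.0.0/7 (84.0.0.0 - 85.255.255.255) -> bond0
  85.80.0.0/12 (85.80.0.0 - 85.95.255.255) -> Tunnel2
  85.86.0.0/15 (85.86.0.0 - 85.87.255.255) -> Serial0/0
  85.86.208.0/20 (85.86.208.0 - 85.86.223.255) -> Vlan10
More-specific entries that do NOT match:
  85.86.223.40/29 (85.86.223.40 - 85.86.223.47) does not contain 85.86.223.104
  85.86.223.32/27 (85.86.223.32 - 85.86.223.63) does not contain 85.86.223.104
  85.86.221.0/25 (85.86.221.0 - 85.86.221.127) does not contain 85.86.223.104
  85.86.222.0/24 (85.86.222.0 - 85.86.222.255) does not contain 85.86.223.104
Longest matching prefix is /20 -> interface Vlan10.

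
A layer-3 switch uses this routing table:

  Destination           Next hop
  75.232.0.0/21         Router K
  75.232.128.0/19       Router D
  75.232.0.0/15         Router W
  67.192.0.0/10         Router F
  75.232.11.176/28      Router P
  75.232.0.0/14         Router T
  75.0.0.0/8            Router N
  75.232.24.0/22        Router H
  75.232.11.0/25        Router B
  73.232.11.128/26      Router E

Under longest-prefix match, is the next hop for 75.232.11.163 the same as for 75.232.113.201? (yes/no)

yes

75.232.11.163: longest match 75.232.0.0/15 -> Router W
75.232.113.201: longest match 75.232.0.0/15 -> Router W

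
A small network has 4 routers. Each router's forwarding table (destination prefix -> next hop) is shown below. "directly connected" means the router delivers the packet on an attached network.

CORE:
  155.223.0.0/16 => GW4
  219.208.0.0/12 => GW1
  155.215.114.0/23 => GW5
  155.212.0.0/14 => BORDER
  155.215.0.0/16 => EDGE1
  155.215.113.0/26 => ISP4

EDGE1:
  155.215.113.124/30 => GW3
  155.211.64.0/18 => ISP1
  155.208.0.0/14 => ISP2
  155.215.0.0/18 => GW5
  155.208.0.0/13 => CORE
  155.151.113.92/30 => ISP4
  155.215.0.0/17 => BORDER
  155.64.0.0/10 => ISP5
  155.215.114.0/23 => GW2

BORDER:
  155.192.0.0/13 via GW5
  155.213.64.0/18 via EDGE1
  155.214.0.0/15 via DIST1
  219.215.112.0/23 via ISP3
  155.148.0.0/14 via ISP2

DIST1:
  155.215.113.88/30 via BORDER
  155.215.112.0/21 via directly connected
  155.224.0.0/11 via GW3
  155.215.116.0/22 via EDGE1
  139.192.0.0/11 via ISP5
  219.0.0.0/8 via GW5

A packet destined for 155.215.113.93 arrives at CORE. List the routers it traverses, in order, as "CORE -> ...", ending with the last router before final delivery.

CORE -> EDGE1 -> BORDER -> DIST1

At CORE: longest match for 155.215.113.93 is 155.215.0.0/16 -> EDGE1
At EDGE1: longest match for 155.215.113.93 is 155.215.0.0/17 -> BORDER
At BORDER: longest match for 155.215.113.93 is 155.214.0.0/15 -> DIST1
At DIST1: longest match for 155.215.113.93 is 155.215.112.0/21 -> directly connected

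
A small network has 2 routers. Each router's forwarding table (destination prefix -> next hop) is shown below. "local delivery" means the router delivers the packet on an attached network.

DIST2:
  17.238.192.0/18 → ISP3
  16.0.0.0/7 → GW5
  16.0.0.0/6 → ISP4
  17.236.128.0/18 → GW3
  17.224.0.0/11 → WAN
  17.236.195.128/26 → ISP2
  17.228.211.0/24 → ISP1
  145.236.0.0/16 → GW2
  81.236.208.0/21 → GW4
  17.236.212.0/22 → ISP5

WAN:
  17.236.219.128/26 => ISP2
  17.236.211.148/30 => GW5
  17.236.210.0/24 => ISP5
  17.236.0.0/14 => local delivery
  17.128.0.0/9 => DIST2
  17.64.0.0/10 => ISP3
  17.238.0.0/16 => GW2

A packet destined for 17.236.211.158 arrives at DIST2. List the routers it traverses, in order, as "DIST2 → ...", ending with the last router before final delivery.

DIST2 → WAN

At DIST2: longest match for 17.236.211.158 is 17.224.0.0/11 -> WAN
At WAN: longest match for 17.236.211.158 is 17.236.0.0/14 -> local delivery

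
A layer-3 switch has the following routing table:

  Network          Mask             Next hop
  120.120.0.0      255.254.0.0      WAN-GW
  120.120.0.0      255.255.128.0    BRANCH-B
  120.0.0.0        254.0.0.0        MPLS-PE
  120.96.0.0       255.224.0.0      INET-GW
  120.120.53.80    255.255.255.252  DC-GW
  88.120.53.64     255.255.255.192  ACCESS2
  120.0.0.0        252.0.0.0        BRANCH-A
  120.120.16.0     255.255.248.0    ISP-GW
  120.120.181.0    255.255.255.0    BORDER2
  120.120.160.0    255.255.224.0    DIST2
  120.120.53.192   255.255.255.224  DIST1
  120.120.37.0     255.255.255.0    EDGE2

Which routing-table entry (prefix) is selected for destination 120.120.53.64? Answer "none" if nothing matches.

Entries matching 120.120.53.64:
  120.0.0.0/6 (120.0.0.0 - 123.255.255.255)
  120.0.0.0/7 (120.0.0.0 - 121.255.255.255)
  120.96.0.0/11 (120.96.0.0 - 120.127.255.255)
  120.120.0.0/15 (120.120.0.0 - 120.121.255.255)
  120.120.0.0/17 (120.120.0.0 - 120.120.127.255)
Most specific is 120.120.0.0/17.

120.120.0.0/17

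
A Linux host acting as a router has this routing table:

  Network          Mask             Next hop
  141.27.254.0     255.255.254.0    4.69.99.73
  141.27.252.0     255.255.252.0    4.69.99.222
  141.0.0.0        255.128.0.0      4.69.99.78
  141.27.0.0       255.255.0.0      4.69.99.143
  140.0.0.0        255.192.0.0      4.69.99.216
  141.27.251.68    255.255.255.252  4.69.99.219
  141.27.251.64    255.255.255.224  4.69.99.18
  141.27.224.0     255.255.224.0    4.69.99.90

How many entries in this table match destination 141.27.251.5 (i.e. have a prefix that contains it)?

3

Prefixes containing 141.27.251.5:
  141.0.0.0/9 (141.0.0.0 - 141.127.255.255)
  141.27.0.0/16 (141.27.0.0 - 141.27.255.255)
  141.27.224.0/19 (141.27.224.0 - 141.27.255.255)
Total matching entries: 3.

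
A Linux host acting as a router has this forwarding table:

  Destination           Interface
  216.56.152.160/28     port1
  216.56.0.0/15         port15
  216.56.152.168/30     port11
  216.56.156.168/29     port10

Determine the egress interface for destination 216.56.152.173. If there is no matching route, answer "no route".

Routes whose prefix contains 216.56.152.173:
  216.56.0.0/15 (216.56.0.0 - 216.57.255.255) -> port15
  216.56.152.160/28 (216.56.152.160 - 216.56.152.175) -> port1
More-specific entries that do NOT match:
  216.56.152.168/30 (216.56.152.168 - 216.56.152.171) does not contain 216.56.152.173
  216.56.156.168/29 (216.56.156.168 - 216.56.156.175) does not contain 216.56.152.173
Longest matching prefix is /28 -> interface port1.

port1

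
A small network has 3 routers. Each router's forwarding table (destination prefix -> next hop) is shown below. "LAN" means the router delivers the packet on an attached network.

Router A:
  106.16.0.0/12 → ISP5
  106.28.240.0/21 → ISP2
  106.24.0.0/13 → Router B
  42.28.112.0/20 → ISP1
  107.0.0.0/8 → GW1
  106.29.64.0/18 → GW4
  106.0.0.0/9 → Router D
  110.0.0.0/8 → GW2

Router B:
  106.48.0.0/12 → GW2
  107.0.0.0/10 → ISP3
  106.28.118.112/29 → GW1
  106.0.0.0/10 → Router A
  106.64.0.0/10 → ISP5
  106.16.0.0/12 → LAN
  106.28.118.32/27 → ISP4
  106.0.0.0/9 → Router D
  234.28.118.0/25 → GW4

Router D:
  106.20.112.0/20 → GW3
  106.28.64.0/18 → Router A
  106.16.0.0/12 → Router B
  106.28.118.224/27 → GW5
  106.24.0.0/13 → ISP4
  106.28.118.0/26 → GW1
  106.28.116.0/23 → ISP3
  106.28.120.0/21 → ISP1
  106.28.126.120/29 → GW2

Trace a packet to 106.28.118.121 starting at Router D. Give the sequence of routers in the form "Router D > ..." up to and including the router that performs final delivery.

At Router D: longest match for 106.28.118.121 is 106.28.64.0/18 -> Router A
At Router A: longest match for 106.28.118.121 is 106.24.0.0/13 -> Router B
At Router B: longest match for 106.28.118.121 is 106.16.0.0/12 -> LAN

Router D > Router A > Router B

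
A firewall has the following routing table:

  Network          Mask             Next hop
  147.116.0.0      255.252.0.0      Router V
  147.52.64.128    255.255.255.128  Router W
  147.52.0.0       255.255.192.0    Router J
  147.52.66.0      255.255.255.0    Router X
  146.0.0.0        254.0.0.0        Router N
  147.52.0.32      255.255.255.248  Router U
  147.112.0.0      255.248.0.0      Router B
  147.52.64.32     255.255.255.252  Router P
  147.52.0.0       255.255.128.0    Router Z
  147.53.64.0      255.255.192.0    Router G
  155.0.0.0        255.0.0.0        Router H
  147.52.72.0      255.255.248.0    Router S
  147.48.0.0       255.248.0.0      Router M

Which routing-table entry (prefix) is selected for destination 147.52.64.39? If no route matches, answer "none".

147.52.0.0/17

Entries matching 147.52.64.39:
  146.0.0.0/7 (146.0.0.0 - 147.255.255.255)
  147.48.0.0/13 (147.48.0.0 - 147.55.255.255)
  147.52.0.0/17 (147.52.0.0 - 147.52.127.255)
Most specific is 147.52.0.0/17.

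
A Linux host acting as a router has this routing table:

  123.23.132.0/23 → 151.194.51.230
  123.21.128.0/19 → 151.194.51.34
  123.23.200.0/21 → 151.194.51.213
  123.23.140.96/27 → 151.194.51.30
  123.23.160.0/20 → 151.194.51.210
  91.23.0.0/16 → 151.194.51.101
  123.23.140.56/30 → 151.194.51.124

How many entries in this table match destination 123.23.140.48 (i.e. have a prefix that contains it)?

0

No listed prefix contains 123.23.140.48.
Total matching entries: 0.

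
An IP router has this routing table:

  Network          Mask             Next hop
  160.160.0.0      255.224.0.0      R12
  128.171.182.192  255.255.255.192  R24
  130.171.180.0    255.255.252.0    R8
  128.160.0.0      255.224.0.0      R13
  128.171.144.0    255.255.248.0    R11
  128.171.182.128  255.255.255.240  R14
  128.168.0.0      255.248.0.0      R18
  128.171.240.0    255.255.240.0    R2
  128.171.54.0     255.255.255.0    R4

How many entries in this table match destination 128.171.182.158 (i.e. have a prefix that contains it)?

2

Prefixes containing 128.171.182.158:
  128.160.0.0/11 (128.160.0.0 - 128.191.255.255)
  128.168.0.0/13 (128.168.0.0 - 128.175.255.255)
Total matching entries: 2.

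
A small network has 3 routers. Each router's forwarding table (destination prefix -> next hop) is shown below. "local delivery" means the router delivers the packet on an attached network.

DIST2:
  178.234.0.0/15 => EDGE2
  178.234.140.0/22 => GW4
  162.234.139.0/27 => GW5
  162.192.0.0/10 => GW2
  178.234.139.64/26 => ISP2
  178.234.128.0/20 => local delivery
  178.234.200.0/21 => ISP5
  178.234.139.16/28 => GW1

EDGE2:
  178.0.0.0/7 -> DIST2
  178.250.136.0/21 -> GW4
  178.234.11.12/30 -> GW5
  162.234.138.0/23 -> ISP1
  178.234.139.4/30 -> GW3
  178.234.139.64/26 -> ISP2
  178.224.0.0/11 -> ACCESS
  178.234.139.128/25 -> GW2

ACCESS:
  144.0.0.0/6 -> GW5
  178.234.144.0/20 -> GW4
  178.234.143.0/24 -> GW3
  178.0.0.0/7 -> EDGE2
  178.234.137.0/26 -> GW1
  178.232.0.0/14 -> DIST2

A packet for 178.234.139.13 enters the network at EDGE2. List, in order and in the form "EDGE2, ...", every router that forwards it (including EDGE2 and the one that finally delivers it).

At EDGE2: longest match for 178.234.139.13 is 178.224.0.0/11 -> ACCESS
At ACCESS: longest match for 178.234.139.13 is 178.232.0.0/14 -> DIST2
At DIST2: longest match for 178.234.139.13 is 178.234.128.0/20 -> local delivery

EDGE2, ACCESS, DIST2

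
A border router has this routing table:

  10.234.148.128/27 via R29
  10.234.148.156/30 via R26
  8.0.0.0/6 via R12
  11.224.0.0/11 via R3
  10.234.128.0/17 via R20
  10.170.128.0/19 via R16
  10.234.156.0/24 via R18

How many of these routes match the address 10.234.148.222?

2

Prefixes containing 10.234.148.222:
  8.0.0.0/6 (8.0.0.0 - 11.255.255.255)
  10.234.128.0/17 (10.234.128.0 - 10.234.255.255)
Total matching entries: 2.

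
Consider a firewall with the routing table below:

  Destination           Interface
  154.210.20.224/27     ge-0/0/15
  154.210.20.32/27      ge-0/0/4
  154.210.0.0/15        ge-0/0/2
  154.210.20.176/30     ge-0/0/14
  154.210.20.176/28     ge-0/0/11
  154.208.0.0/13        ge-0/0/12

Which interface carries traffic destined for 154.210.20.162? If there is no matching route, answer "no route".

ge-0/0/2

Routes whose prefix contains 154.210.20.162:
  154.208.0.0/13 (154.208.0.0 - 154.215.255.255) -> ge-0/0/12
  154.210.0.0/15 (154.210.0.0 - 154.211.255.255) -> ge-0/0/2
More-specific entries that do NOT match:
  154.210.20.176/30 (154.210.20.176 - 154.210.20.179) does not contain 154.210.20.162
  154.210.20.176/28 (154.210.20.176 - 154.210.20.191) does not contain 154.210.20.162
  154.210.20.224/27 (154.210.20.224 - 154.210.20.255) does not contain 154.210.20.162
  154.210.20.32/27 (154.210.20.32 - 154.210.20.63) does not contain 154.210.20.162
Longest matching prefix is /15 -> interface ge-0/0/2.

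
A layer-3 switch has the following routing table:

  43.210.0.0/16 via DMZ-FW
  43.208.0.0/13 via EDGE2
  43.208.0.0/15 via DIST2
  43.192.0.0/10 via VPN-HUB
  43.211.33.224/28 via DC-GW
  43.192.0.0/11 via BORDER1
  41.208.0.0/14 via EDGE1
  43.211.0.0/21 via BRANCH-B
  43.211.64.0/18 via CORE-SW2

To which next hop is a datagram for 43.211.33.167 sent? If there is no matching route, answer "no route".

EDGE2

Routes whose prefix contains 43.211.33.167:
  43.192.0.0/10 (43.192.0.0 - 43.255.255.255) -> VPN-HUB
  43.192.0.0/11 (43.192.0.0 - 43.223.255.255) -> BORDER1
  43.208.0.0/13 (43.208.0.0 - 43.215.255.255) -> EDGE2
More-specific entries that do NOT match:
  43.211.33.224/28 (43.211.33.224 - 43.211.33.239) does not contain 43.211.33.167
  43.211.0.0/21 (43.211.0.0 - 43.211.7.255) does not contain 43.211.33.167
  43.211.64.0/18 (43.211.64.0 - 43.211.127.255) does not contain 43.211.33.167
  43.210.0.0/16 (43.210.0.0 - 43.210.255.255) does not contain 43.211.33.167
  43.208.0.0/15 (43.208.0.0 - 43.209.255.255) does not contain 43.211.33.167
  41.208.0.0/14 (41.208.0.0 - 41.211.255.255) does not contain 43.211.33.167
Longest matching prefix is /13 -> next hop EDGE2.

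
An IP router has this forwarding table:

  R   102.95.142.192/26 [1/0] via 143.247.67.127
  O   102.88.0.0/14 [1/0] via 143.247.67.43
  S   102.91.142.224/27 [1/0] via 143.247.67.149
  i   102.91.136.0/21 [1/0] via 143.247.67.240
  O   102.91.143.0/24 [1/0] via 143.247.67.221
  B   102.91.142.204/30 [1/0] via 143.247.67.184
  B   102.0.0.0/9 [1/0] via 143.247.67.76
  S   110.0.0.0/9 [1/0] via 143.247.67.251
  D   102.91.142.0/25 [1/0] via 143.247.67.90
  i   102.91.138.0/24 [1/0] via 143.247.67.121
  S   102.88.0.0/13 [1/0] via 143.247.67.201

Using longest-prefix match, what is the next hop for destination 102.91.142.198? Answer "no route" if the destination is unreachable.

Routes whose prefix contains 102.91.142.198:
  102.0.0.0/9 (102.0.0.0 - 102.127.255.255) -> 143.247.67.76
  102.88.0.0/13 (102.88.0.0 - 102.95.255.255) -> 143.247.67.201
  102.88.0.0/14 (102.88.0.0 - 102.91.255.255) -> 143.247.67.43
  102.91.136.0/21 (102.91.136.0 - 102.91.143.255) -> 143.247.67.240
More-specific entries that do NOT match:
  102.91.142.204/30 (102.91.142.204 - 102.91.142.207) does not contain 102.91.142.198
  102.91.142.224/27 (102.91.142.224 - 102.91.142.255) does not contain 102.91.142.198
  102.95.142.192/26 (102.95.142.192 - 102.95.142.255) does not contain 102.91.142.198
  102.91.142.0/25 (102.91.142.0 - 102.91.142.127) does not contain 102.91.142.198
  102.91.143.0/24 (102.91.143.0 - 102.91.143.255) does not contain 102.91.142.198
  102.91.138.0/24 (102.91.138.0 - 102.91.138.255) does not contain 102.91.142.198
Longest matching prefix is /21 -> next hop 143.247.67.240.

143.247.67.240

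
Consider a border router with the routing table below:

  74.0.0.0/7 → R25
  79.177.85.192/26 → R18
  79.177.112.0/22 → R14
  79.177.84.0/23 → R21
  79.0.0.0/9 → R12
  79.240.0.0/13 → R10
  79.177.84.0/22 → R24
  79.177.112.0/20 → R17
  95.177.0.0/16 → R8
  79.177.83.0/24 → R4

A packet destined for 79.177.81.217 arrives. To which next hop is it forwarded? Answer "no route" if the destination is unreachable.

no route

No entry's prefix contains 79.177.81.217; there is no default route.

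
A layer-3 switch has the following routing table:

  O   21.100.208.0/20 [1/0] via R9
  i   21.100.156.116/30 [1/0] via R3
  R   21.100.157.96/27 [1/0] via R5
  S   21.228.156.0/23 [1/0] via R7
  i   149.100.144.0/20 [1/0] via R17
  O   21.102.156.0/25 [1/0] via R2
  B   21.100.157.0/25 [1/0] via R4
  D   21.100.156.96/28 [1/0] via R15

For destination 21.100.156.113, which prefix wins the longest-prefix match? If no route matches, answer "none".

none

21.100.156.113 is outside every listed prefix and there is no default route.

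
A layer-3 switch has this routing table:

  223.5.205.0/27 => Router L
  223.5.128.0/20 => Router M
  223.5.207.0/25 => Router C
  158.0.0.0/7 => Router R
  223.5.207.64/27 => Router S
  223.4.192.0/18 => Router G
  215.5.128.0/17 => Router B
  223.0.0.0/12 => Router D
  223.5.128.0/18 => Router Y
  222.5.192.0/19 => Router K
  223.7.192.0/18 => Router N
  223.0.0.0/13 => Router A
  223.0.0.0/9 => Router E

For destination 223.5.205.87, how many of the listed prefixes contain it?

3

Prefixes containing 223.5.205.87:
  223.0.0.0/9 (223.0.0.0 - 223.127.255.255)
  223.0.0.0/12 (223.0.0.0 - 223.15.255.255)
  223.0.0.0/13 (223.0.0.0 - 223.7.255.255)
Total matching entries: 3.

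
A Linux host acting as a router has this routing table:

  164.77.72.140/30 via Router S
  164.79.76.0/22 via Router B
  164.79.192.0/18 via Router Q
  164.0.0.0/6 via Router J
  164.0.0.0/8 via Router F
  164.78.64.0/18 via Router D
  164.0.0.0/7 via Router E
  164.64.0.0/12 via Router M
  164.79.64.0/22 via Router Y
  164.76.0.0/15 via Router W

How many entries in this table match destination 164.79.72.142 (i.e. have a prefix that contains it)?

Prefixes containing 164.79.72.142:
  164.0.0.0/6 (164.0.0.0 - 167.255.255.255)
  164.0.0.0/7 (164.0.0.0 - 165.255.255.255)
  164.0.0.0/8 (164.0.0.0 - 164.255.255.255)
  164.64.0.0/12 (164.64.0.0 - 164.79.255.255)
Total matching entries: 4.

4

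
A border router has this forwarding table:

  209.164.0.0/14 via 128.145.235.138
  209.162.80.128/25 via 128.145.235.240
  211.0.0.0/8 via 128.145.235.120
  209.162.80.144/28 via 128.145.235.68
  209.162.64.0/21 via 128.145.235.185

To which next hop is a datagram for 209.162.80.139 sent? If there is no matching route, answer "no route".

Routes whose prefix contains 209.162.80.139:
  209.162.80.128/25 (209.162.80.128 - 209.162.80.255) -> 128.145.235.240
More-specific entries that do NOT match:
  209.162.80.144/28 (209.162.80.144 - 209.162.80.159) does not contain 209.162.80.139
Longest matching prefix is /25 -> next hop 128.145.235.240.

128.145.235.240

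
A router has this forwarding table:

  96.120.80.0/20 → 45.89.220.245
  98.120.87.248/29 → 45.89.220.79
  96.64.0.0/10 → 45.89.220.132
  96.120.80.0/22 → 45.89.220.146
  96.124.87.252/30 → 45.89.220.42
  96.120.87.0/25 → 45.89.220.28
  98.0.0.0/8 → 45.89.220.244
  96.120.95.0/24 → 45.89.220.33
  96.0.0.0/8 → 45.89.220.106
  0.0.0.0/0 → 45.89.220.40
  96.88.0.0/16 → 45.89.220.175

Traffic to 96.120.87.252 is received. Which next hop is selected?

Routes whose prefix contains 96.120.87.252:
  0.0.0.0/0 (default, matches everything) -> 45.89.220.40
  96.0.0.0/8 (96.0.0.0 - 96.255.255.255) -> 45.89.220.106
  96.64.0.0/10 (96.64.0.0 - 96.127.255.255) -> 45.89.220.132
  96.120.80.0/20 (96.120.80.0 - 96.120.95.255) -> 45.89.220.245
More-specific entries that do NOT match:
  96.124.87.252/30 (96.124.87.252 - 96.124.87.255) does not contain 96.120.87.252
  98.120.87.248/29 (98.120.87.248 - 98.120.87.255) does not contain 96.120.87.252
  96.120.87.0/25 (96.120.87.0 - 96.120.87.127) does not contain 96.120.87.252
  96.120.95.0/24 (96.120.95.0 - 96.120.95.255) does not contain 96.120.87.252
  96.120.80.0/22 (96.120.80.0 - 96.120.83.255) does not contain 96.120.87.252
Longest matching prefix is /20 -> next hop 45.89.220.245.

45.89.220.245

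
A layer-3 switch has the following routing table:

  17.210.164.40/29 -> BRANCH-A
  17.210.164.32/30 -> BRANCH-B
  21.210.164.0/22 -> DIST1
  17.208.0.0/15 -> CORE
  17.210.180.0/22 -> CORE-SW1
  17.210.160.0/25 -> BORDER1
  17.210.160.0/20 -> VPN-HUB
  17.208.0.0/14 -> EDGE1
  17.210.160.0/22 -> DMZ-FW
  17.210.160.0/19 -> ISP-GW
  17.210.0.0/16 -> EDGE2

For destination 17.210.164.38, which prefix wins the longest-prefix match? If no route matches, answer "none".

17.210.160.0/20

Entries matching 17.210.164.38:
  17.208.0.0/14 (17.208.0.0 - 17.211.255.255)
  17.210.0.0/16 (17.210.0.0 - 17.210.255.255)
  17.210.160.0/19 (17.210.160.0 - 17.210.191.255)
  17.210.160.0/20 (17.210.160.0 - 17.210.175.255)
Most specific is 17.210.160.0/20.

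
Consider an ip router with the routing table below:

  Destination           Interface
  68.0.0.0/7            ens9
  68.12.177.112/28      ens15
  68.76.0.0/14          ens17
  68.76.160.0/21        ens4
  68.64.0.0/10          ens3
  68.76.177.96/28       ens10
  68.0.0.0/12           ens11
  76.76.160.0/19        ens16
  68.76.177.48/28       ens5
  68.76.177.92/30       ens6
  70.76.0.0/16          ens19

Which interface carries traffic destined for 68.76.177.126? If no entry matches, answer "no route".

Routes whose prefix contains 68.76.177.126:
  68.0.0.0/7 (68.0.0.0 - 69.255.255.255) -> ens9
  68.64.0.0/10 (68.64.0.0 - 68.127.255.255) -> ens3
  68.76.0.0/14 (68.76.0.0 - 68.79.255.255) -> ens17
More-specific entries that do NOT match:
  68.76.177.92/30 (68.76.177.92 - 68.76.177.95) does not contain 68.76.177.126
  68.12.177.112/28 (68.12.177.112 - 68.12.177.127) does not contain 68.76.177.126
  68.76.177.96/28 (68.76.177.96 - 68.76.177.111) does not contain 68.76.177.126
  68.76.177.48/28 (68.76.177.48 - 68.76.177.63) does not contain 68.76.177.126
  68.76.160.0/21 (68.76.160.0 - 68.76.167.255) does not contain 68.76.177.126
  76.76.160.0/19 (76.76.160.0 - 76.76.191.255) does not contain 68.76.177.126
  70.76.0.0/16 (70.76.0.0 - 70.76.255.255) does not contain 68.76.177.126
Longest matching prefix is /14 -> interface ens17.

ens17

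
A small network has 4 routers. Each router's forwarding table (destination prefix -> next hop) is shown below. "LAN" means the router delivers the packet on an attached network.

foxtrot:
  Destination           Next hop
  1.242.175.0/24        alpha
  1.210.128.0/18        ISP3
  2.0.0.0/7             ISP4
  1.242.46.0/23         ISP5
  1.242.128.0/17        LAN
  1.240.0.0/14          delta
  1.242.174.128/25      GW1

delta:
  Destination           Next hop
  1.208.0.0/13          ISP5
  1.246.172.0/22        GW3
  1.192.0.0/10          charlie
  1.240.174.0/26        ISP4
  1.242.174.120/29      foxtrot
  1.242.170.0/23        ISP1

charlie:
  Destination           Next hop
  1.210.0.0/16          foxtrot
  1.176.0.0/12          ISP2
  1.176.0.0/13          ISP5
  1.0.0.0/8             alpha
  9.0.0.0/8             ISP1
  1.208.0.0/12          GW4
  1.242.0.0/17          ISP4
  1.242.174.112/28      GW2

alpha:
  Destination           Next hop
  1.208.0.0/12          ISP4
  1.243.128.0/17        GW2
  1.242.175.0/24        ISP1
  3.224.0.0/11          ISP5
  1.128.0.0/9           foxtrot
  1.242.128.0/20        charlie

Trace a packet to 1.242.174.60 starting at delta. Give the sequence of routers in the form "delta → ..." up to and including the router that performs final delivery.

delta → charlie → alpha → foxtrot

At delta: longest match for 1.242.174.60 is 1.192.0.0/10 -> charlie
At charlie: longest match for 1.242.174.60 is 1.0.0.0/8 -> alpha
At alpha: longest match for 1.242.174.60 is 1.128.0.0/9 -> foxtrot
At foxtrot: longest match for 1.242.174.60 is 1.242.128.0/17 -> LAN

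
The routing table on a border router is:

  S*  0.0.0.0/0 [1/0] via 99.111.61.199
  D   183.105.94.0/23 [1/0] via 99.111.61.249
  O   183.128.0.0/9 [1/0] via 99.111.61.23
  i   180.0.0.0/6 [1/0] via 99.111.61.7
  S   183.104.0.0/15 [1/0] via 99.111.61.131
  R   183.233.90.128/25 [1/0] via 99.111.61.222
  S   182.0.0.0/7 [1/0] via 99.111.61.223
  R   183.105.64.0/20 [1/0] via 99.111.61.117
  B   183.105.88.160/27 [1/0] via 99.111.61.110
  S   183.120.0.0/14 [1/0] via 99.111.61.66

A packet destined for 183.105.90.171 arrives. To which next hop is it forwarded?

99.111.61.131

Routes whose prefix contains 183.105.90.171:
  0.0.0.0/0 (default, matches everything) -> 99.111.61.199
  180.0.0.0/6 (180.0.0.0 - 183.255.255.255) -> 99.111.61.7
  182.0.0.0/7 (182.0.0.0 - 183.255.255.255) -> 99.111.61.223
  183.104.0.0/15 (183.104.0.0 - 183.105.255.255) -> 99.111.61.131
More-specific entries that do NOT match:
  183.105.88.160/27 (183.105.88.160 - 183.105.88.191) does not contain 183.105.90.171
  183.233.90.128/25 (183.233.90.128 - 183.233.90.255) does not contain 183.105.90.171
  183.105.94.0/23 (183.105.94.0 - 183.105.95.255) does not contain 183.105.90.171
  183.105.64.0/20 (183.105.64.0 - 183.105.79.255) does not contain 183.105.90.171
Longest matching prefix is /15 -> next hop 99.111.61.131.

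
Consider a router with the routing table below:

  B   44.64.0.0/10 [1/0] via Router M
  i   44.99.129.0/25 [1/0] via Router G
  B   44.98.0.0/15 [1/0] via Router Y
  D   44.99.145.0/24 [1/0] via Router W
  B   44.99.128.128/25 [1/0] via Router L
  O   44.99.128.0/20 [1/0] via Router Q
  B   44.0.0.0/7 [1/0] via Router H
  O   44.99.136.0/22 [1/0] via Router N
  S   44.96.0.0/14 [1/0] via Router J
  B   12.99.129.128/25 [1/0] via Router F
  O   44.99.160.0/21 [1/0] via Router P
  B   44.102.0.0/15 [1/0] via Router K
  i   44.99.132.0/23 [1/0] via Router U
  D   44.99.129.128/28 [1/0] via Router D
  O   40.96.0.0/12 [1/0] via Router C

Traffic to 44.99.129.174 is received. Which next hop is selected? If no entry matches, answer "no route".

Routes whose prefix contains 44.99.129.174:
  44.0.0.0/7 (44.0.0.0 - 45.255.255.255) -> Router H
  44.64.0.0/10 (44.64.0.0 - 44.127.255.255) -> Router M
  44.96.0.0/14 (44.96.0.0 - 44.99.255.255) -> Router J
  44.98.0.0/15 (44.98.0.0 - 44.99.255.255) -> Router Y
  44.99.128.0/20 (44.99.128.0 - 44.99.143.255) -> Router Q
More-specific entries that do NOT match:
  44.99.129.128/28 (44.99.129.128 - 44.99.129.143) does not contain 44.99.129.174
  44.99.129.0/25 (44.99.129.0 - 44.99.129.127) does not contain 44.99.129.174
  44.99.128.128/25 (44.99.128.128 - 44.99.128.255) does not contain 44.99.129.174
  12.99.129.128/25 (12.99.129.128 - 12.99.129.255) does not contain 44.99.129.174
  44.99.145.0/24 (44.99.145.0 - 44.99.145.255) does not contain 44.99.129.174
  44.99.132.0/23 (44.99.132.0 - 44.99.133.255) does not contain 44.99.129.174
  44.99.136.0/22 (44.99.136.0 - 44.99.139.255) does not contain 44.99.129.174
  44.99.160.0/21 (44.99.160.0 - 44.99.167.255) does not contain 44.99.129.174
Longest matching prefix is /20 -> next hop Router Q.

Router Q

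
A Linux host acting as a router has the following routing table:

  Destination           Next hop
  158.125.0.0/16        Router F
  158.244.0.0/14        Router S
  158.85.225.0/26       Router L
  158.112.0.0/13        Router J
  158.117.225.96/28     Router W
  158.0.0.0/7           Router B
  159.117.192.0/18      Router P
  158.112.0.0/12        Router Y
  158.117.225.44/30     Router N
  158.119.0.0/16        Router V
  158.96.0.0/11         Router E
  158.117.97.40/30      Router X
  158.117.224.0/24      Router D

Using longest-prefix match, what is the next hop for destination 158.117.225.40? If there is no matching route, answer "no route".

Router J

Routes whose prefix contains 158.117.225.40:
  158.0.0.0/7 (158.0.0.0 - 159.255.255.255) -> Router B
  158.96.0.0/11 (158.96.0.0 - 158.127.255.255) -> Router E
  158.112.0.0/12 (158.112.0.0 - 158.127.255.255) -> Router Y
  158.112.0.0/13 (158.112.0.0 - 158.119.255.255) -> Router J
More-specific entries that do NOT match:
  158.117.225.44/30 (158.117.225.44 - 158.117.225.47) does not contain 158.117.225.40
  158.117.97.40/30 (158.117.97.40 - 158.117.97.43) does not contain 158.117.225.40
  158.117.225.96/28 (158.117.225.96 - 158.117.225.111) does not contain 158.117.225.40
  158.85.225.0/26 (158.85.225.0 - 158.85.225.63) does not contain 158.117.225.40
  158.117.224.0/24 (158.117.224.0 - 158.117.224.255) does not contain 158.117.225.40
  159.117.192.0/18 (159.117.192.0 - 159.117.255.255) does not contain 158.117.225.40
  158.125.0.0/16 (158.125.0.0 - 158.125.255.255) does not contain 158.117.225.40
  158.119.0.0/16 (158.119.0.0 - 158.119.255.255) does not contain 158.117.225.40
  158.244.0.0/14 (158.244.0.0 - 158.247.255.255) does not contain 158.117.225.40
Longest matching prefix is /13 -> next hop Router J.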